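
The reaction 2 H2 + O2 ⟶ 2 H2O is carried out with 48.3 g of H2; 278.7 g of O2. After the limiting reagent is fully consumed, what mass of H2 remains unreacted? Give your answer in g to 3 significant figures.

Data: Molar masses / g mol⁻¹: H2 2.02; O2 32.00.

13.1 g

n(H2) = 48.30 / 2.02 = 23.91 mol
n(O2) = 278.7 / 32.00 = 8.709 mol
n/ν → H2: 11.96, O2: 8.709; O2 is limiting.
H2 consumed = (2/1) × 8.709 = 17.42 mol
H2 remaining = 23.91 − 17.42 = 6.490 mol
mass = 6.490 × 2.02 = 13.11 g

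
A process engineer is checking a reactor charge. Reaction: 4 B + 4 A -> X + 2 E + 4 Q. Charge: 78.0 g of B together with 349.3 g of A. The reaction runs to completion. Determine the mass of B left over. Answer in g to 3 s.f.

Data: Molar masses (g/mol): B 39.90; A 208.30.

n(B) = 78.00 / 39.90 = 1.955 mol
n(A) = 349.3 / 208.30 = 1.677 mol
n/ν → B: 0.4888, A: 0.4193; A is limiting.
B consumed = (4/4) × 1.677 = 1.677 mol
B remaining = 1.955 − 1.677 = 0.2780 mol
mass = 0.2780 × 39.90 = 11.09 g

11.1 g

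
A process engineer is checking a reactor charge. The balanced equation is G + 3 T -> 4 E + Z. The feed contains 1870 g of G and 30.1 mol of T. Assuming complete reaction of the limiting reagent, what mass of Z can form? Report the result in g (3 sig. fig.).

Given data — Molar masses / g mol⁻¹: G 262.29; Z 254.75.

1820 g

n(G) = 1870 / 262.29 = 7.130 mol
n(T) = 30.10 mol
n/ν for G = 7.130/1 = 7.130
n/ν for T = 30.10/3 = 10.03
Smallest n/ν is G → limiting reagent.
n(Z) = (1/1) × 7.130 = 7.130 mol
mass = 7.130 × 254.75 = 1816 g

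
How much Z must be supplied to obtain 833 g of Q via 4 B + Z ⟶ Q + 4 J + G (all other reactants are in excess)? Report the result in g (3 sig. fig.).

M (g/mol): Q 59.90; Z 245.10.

n(Q) = 833 / 59.90 = 13.91 mol
n(Z) = (1/1) × 13.91 = 13.91 mol
mass = 13.91 × 245.10 = 3409 g

3410 g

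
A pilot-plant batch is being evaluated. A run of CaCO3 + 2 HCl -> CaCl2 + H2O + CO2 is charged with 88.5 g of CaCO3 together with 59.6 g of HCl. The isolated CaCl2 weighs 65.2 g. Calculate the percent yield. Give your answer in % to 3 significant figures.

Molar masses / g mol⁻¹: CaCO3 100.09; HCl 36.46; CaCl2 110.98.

n(CaCO3) = 88.50 / 100.09 = 0.8842 mol
n(HCl) = 59.60 / 36.46 = 1.635 mol
n/ν → CaCO3: 0.8842, HCl: 0.8175; HCl is limiting.
theoretical n(CaCl2) = (1/2) × 1.635 = 0.8175 mol → 90.73 g
% yield = 65.2 / 90.73 × 100 = 71.86 %

71.9 %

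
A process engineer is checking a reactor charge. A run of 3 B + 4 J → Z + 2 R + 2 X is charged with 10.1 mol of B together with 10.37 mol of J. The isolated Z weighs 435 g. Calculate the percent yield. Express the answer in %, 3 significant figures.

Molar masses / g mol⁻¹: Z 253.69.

n(B) = 10.10 mol
n(J) = 10.37 mol
n/ν → B: 3.367, J: 2.593; J is limiting.
theoretical n(Z) = (1/4) × 10.37 = 2.593 mol → 657.8 g
% yield = 435 / 657.8 × 100 = 66.13 %

66.1 %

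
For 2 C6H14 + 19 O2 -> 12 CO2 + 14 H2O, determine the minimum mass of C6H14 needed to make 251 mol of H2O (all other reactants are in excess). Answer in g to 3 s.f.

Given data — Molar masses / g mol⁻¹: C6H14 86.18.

n(H2O) = 251.0 mol
n(C6H14) = (2/14) × 251.0 = 35.86 mol
mass = 35.86 × 86.18 = 3090 g

3090 g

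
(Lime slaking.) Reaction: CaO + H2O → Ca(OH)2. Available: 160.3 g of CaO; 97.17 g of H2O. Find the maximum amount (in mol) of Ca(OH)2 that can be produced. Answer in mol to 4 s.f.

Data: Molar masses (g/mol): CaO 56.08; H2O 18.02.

n(CaO) = 160.3 / 56.08 = 2.858 mol
n(H2O) = 97.17 / 18.02 = 5.392 mol
n/ν → CaO: 2.858, H2O: 5.392; CaO is limiting.
n(Ca(OH)2) = (1/1) × 2.858 = 2.858 mol

2.858 mol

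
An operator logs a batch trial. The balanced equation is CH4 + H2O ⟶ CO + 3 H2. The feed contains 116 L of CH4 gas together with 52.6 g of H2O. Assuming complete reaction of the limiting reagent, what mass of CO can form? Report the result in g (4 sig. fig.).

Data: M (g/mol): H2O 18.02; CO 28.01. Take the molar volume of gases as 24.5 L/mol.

81.76 g

n(CH4) = 116.0 / 24.5 = 4.735 mol
n(H2O) = 52.60 / 18.02 = 2.919 mol
n/ν for CH4 = 4.735/1 = 4.735
n/ν for H2O = 2.919/1 = 2.919
Smallest n/ν is H2O → limiting reagent.
n(CO) = (1/1) × 2.919 = 2.919 mol
mass = 2.919 × 28.01 = 81.76 g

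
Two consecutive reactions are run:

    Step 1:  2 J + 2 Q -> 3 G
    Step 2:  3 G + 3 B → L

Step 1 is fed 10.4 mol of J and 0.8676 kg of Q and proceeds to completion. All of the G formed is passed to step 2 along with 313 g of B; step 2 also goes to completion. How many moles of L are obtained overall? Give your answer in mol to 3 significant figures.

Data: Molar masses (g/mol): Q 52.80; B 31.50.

3.31 mol

Step 1:
n(J) = 10.40 mol
n(Q) = 0.8676×1000 / 52.80 = 16.43 mol
n/ν for J = 10.40/2 = 5.200
n/ν for Q = 16.43/2 = 8.215
Smallest n/ν is J → limiting reagent.
n(G) produced = (3/2) × 10.40 = 15.60 mol
Step 2:
n(G) available = 15.60 mol
n(B) = 313.0 / 31.50 = 9.937 mol
n/ν for G = 15.60/3 = 5.200
n/ν for B = 9.937/3 = 3.312
Smallest n/ν is B → limiting reagent.
n(L) = (1/3) × 9.937 = 3.312 mol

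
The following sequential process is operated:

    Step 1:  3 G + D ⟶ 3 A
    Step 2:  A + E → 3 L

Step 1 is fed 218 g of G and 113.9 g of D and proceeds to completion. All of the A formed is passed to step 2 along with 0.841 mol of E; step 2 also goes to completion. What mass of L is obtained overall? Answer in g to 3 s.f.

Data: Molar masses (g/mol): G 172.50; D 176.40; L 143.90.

363 g

Step 1:
n(G) = 218.0 / 172.50 = 1.264 mol
n(D) = 113.9 / 176.40 = 0.6457 mol
n/ν for G = 1.264/3 = 0.4213
n/ν for D = 0.6457/1 = 0.6457
Smallest n/ν is G → limiting reagent.
n(A) produced = (3/3) × 1.264 = 1.264 mol
Step 2:
n(A) available = 1.264 mol
n(E) = 0.8410 mol
n/ν for A = 1.264/1 = 1.264
n/ν for E = 0.8410/1 = 0.8410
Smallest n/ν is E → limiting reagent.
n(L) = (3/1) × 0.8410 = 2.523 mol
mass = 2.523 × 143.90 = 363.1 g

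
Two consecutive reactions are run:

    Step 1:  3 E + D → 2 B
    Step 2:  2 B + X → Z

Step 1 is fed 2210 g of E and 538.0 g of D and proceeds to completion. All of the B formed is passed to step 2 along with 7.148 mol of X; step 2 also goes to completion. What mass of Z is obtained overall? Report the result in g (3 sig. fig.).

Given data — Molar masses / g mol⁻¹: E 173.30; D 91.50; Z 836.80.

Step 1:
n(E) = 2210 / 173.30 = 12.75 mol
n(D) = 538.0 / 91.50 = 5.880 mol
n/ν for E = 12.75/3 = 4.250
n/ν for D = 5.880/1 = 5.880
Smallest n/ν is E → limiting reagent.
n(B) produced = (2/3) × 12.75 = 8.500 mol
Step 2:
n(B) available = 8.500 mol
n(X) = 7.148 mol
n/ν for B = 8.500/2 = 4.250
n/ν for X = 7.148/1 = 7.148
Smallest n/ν is B → limiting reagent.
n(Z) = (1/2) × 8.500 = 4.250 mol
mass = 4.250 × 836.80 = 3556 g

3560 g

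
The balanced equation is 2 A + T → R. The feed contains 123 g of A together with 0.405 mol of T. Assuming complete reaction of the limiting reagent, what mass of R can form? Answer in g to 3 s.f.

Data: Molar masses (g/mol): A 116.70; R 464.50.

188 g

n(A) = 123.0 / 116.70 = 1.054 mol
n(T) = 0.4050 mol
n/ν → A: 0.5270, T: 0.4050; T is limiting.
n(R) = (1/1) × 0.4050 = 0.4050 mol
mass = 0.4050 × 464.50 = 188.1 g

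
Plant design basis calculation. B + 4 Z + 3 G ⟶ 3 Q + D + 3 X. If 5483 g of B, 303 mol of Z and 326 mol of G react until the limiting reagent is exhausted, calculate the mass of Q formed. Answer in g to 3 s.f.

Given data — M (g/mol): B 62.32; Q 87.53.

n(B) = 5483 / 62.32 = 87.98 mol
n(Z) = 303.0 mol
n(G) = 326.0 mol
n/ν for B = 87.98/1 = 87.98
n/ν for Z = 303.0/4 = 75.75
n/ν for G = 326.0/3 = 108.7
Smallest n/ν is Z → limiting reagent.
n(Q) = (3/4) × 303.0 = 227.3 mol
mass = 227.3 × 87.53 = 19900 g

19900 g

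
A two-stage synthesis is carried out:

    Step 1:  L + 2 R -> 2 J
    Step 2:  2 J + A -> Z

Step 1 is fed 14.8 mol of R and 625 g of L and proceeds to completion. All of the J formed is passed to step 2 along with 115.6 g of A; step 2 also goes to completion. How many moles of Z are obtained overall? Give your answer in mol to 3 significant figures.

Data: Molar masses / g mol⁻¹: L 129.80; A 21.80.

4.82 mol

Step 1:
n(R) = 14.80 mol
n(L) = 625.0 / 129.80 = 4.815 mol
n/ν → R: 7.400, L: 4.815; L is limiting.
n(J) produced = (2/1) × 4.815 = 9.630 mol
Step 2:
n(J) available = 9.630 mol
n(A) = 115.6 / 21.80 = 5.303 mol
n/ν → J: 4.815, A: 5.303; J is limiting.
n(Z) = (1/2) × 9.630 = 4.815 mol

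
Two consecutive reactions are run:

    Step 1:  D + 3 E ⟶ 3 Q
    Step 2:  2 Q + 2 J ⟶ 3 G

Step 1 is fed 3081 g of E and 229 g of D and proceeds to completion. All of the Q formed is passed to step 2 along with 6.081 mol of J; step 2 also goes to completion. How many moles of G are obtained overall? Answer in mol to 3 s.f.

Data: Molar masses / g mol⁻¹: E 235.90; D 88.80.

9.12 mol

Step 1:
n(E) = 3081 / 235.90 = 13.06 mol
n(D) = 229.0 / 88.80 = 2.579 mol
n/ν → E: 4.353, D: 2.579; D is limiting.
n(Q) produced = (3/1) × 2.579 = 7.737 mol
Step 2:
n(Q) available = 7.737 mol
n(J) = 6.081 mol
n/ν → Q: 3.869, J: 3.041; J is limiting.
n(G) = (3/2) × 6.081 = 9.122 mol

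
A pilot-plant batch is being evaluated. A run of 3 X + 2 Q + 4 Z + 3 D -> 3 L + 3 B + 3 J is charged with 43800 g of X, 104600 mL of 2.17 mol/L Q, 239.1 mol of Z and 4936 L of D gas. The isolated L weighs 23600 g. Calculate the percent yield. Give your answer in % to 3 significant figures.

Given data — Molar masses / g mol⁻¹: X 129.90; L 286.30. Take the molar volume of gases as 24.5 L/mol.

46.0 %

n(X) = 43800 / 129.90 = 337.2 mol
n(Q) = 2.17 × 104600/1000 = 227.0 mol
n(Z) = 239.1 mol
n(D) = 4936 / 24.5 = 201.5 mol
n/ν for X = 337.2/3 = 112.4
n/ν for Q = 227.0/2 = 113.5
n/ν for Z = 239.1/4 = 59.78
n/ν for D = 201.5/3 = 67.17
Smallest n/ν is Z → limiting reagent.
theoretical n(L) = (3/4) × 239.1 = 179.3 mol → 51330 g
% yield = 23600 / 51330 × 100 = 45.98 %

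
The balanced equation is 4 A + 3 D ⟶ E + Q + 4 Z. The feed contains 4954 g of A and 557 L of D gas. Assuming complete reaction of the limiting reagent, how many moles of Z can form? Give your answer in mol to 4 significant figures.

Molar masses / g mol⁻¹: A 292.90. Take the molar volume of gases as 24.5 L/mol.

16.91 mol

n(A) = 4954 / 292.90 = 16.91 mol
n(D) = 557.0 / 24.5 = 22.73 mol
n/ν → A: 4.228, D: 7.577; A is limiting.
n(Z) = (4/4) × 16.91 = 16.91 mol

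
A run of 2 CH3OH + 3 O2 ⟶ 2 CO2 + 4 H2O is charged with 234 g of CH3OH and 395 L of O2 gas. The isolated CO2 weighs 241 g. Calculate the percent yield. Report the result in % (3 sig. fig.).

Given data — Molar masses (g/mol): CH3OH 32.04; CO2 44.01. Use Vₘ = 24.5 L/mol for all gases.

n(CH3OH) = 234.0 / 32.04 = 7.303 mol
n(O2) = 395.0 / 24.5 = 16.12 mol
n/ν for CH3OH = 7.303/2 = 3.652
n/ν for O2 = 16.12/3 = 5.373
Smallest n/ν is CH3OH → limiting reagent.
theoretical n(CO2) = (2/2) × 7.303 = 7.303 mol → 321.4 g
% yield = 241 / 321.4 × 100 = 74.98 %

75.0 %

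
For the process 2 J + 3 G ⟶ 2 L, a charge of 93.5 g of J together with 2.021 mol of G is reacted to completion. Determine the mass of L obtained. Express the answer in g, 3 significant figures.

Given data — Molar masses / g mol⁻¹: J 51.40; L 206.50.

n(J) = 93.50 / 51.40 = 1.819 mol
n(G) = 2.021 mol
n/ν → J: 0.9095, G: 0.6737; G is limiting.
n(L) = (2/3) × 2.021 = 1.347 mol
mass = 1.347 × 206.50 = 278.2 g

278 g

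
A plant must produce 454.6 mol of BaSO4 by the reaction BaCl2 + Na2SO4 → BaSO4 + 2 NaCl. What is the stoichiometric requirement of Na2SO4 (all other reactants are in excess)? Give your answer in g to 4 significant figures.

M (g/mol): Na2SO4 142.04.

n(BaSO4) = 454.6 mol
n(Na2SO4) = (1/1) × 454.6 = 454.6 mol
mass = 454.6 × 142.04 = 64570 g

64570 g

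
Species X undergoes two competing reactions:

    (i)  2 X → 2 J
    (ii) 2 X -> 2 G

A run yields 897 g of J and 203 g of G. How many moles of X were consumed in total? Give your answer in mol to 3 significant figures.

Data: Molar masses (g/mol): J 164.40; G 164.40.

n(J) = 897 / 164.40 = 5.456 mol
n(G) = 203 / 164.40 = 1.235 mol
n(X) via (i) = (2/2)×5.456 = 5.456 mol
n(X) via (ii) = (2/2)×1.235 = 1.235 mol
total n(X) = 5.456 + 1.235 = 6.691 mol

6.69 mol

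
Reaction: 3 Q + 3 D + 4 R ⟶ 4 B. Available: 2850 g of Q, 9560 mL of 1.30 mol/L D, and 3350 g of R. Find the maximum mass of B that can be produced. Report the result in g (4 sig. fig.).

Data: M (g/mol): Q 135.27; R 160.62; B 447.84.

n(Q) = 2850 / 135.27 = 21.07 mol
n(D) = 1.30 × 9560/1000 = 12.43 mol
n(R) = 3350 / 160.62 = 20.86 mol
n/ν → Q: 7.023, D: 4.143, R: 5.215; D is limiting.
n(B) = (4/3) × 12.43 = 16.57 mol
mass = 16.57 × 447.84 = 7421 g

7421 g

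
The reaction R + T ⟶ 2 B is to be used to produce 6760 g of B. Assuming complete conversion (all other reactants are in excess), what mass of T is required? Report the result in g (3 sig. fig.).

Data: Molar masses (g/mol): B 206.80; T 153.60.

n(B) = 6760 / 206.80 = 32.69 mol
n(T) = (1/2) × 32.69 = 16.35 mol
mass = 16.35 × 153.60 = 2511 g

2510 g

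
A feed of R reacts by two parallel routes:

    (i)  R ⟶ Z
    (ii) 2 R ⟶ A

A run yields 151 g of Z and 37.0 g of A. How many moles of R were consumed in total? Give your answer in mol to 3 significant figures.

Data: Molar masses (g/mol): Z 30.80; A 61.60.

n(Z) = 151 / 30.80 = 4.903 mol
n(A) = 37.0 / 61.60 = 0.6006 mol
n(R) via (i) = (1/1)×4.903 = 4.903 mol
n(R) via (ii) = (2/1)×0.6006 = 1.201 mol
total n(R) = 4.903 + 1.201 = 6.104 mol

6.10 mol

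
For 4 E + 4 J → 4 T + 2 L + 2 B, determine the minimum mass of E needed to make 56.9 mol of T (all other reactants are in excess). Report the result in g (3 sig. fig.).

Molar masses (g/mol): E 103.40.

5880 g

n(T) = 56.90 mol
n(E) = (4/4) × 56.90 = 56.90 mol
mass = 56.90 × 103.40 = 5883 g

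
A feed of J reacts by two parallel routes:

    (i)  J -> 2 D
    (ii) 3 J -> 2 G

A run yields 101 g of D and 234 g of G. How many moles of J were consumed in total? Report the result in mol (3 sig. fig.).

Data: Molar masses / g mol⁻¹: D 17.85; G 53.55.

n(D) = 101 / 17.85 = 5.658 mol
n(G) = 234 / 53.55 = 4.370 mol
n(J) via (i) = (1/2)×5.658 = 2.829 mol
n(J) via (ii) = (3/2)×4.370 = 6.555 mol
total n(J) = 2.829 + 6.555 = 9.384 mol

9.38 mol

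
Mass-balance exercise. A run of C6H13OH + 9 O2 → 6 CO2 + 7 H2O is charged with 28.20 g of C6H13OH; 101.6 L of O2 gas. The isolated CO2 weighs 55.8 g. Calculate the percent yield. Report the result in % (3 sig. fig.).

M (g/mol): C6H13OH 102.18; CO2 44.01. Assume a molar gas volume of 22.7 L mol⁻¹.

76.6 %

n(C6H13OH) = 28.20 / 102.18 = 0.2760 mol
n(O2) = 101.6 / 22.7 = 4.476 mol
n/ν → C6H13OH: 0.2760, O2: 0.4973; C6H13OH is limiting.
theoretical n(CO2) = (6/1) × 0.2760 = 1.656 mol → 72.88 g
% yield = 55.8 / 72.88 × 100 = 76.56 %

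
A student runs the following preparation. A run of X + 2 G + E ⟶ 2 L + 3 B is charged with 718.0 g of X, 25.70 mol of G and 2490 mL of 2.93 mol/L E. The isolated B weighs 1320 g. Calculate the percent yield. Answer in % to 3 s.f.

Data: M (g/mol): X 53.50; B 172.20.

n(X) = 718.0 / 53.50 = 13.42 mol
n(G) = 25.70 mol
n(E) = 2.93 × 2490/1000 = 7.296 mol
n/ν → X: 13.42, G: 12.85, E: 7.296; E is limiting.
theoretical n(B) = (3/1) × 7.296 = 21.89 mol → 3769 g
% yield = 1320 / 3769 × 100 = 35.02 %

35.0 %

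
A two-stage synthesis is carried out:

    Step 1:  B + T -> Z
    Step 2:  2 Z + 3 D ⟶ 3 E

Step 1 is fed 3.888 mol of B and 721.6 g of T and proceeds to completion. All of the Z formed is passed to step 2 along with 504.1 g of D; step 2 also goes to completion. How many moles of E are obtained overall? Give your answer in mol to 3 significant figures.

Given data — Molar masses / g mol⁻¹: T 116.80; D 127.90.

3.94 mol

Step 1:
n(B) = 3.888 mol
n(T) = 721.6 / 116.80 = 6.178 mol
n/ν → B: 3.888, T: 6.178; B is limiting.
n(Z) produced = (1/1) × 3.888 = 3.888 mol
Step 2:
n(Z) available = 3.888 mol
n(D) = 504.1 / 127.90 = 3.941 mol
n/ν → Z: 1.944, D: 1.314; D is limiting.
n(E) = (3/3) × 3.941 = 3.941 mol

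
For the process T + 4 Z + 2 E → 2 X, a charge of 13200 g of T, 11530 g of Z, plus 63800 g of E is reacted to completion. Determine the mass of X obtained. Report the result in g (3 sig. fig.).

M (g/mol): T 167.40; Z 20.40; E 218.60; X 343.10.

n(T) = 13200 / 167.40 = 78.85 mol
n(Z) = 11530 / 20.40 = 565.2 mol
n(E) = 63800 / 218.60 = 291.9 mol
n/ν → T: 78.85, Z: 141.3, E: 146.0; T is limiting.
n(X) = (2/1) × 78.85 = 157.7 mol
mass = 157.7 × 343.10 = 54110 g

54100 g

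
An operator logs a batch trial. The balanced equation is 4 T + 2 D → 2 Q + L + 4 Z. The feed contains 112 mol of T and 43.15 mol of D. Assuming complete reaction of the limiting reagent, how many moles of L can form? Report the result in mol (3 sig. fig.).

21.6 mol

n(T) = 112.0 mol
n(D) = 43.15 mol
n/ν for T = 112.0/4 = 28.00
n/ν for D = 43.15/2 = 21.58
Smallest n/ν is D → limiting reagent.
n(L) = (1/2) × 43.15 = 21.58 mol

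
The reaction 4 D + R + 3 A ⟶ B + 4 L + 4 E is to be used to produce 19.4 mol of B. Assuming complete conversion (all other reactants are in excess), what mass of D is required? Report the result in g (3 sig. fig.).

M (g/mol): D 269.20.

20900 g

n(B) = 19.40 mol
n(D) = (4/1) × 19.40 = 77.60 mol
mass = 77.60 × 269.20 = 20890 g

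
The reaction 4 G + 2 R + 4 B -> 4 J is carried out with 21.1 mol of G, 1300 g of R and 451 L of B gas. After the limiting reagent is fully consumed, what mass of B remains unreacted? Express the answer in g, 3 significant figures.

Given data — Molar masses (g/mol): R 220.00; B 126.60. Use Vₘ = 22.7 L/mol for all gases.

1020 g

n(G) = 21.10 mol
n(R) = 1300 / 220.00 = 5.909 mol
n(B) = 451.0 / 22.7 = 19.87 mol
n/ν → G: 5.275, R: 2.955, B: 4.968; R is limiting.
B consumed = (4/2) × 5.909 = 11.82 mol
B remaining = 19.87 − 11.82 = 8.050 mol
mass = 8.050 × 126.60 = 1019 g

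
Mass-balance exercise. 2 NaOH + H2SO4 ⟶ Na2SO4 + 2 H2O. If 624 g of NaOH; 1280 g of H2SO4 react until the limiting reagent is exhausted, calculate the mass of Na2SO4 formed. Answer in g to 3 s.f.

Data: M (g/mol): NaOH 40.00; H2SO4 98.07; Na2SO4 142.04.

n(NaOH) = 624.0 / 40.00 = 15.60 mol
n(H2SO4) = 1280 / 98.07 = 13.05 mol
n/ν for NaOH = 15.60/2 = 7.800
n/ν for H2SO4 = 13.05/1 = 13.05
Smallest n/ν is NaOH → limiting reagent.
n(Na2SO4) = (1/2) × 15.60 = 7.800 mol
mass = 7.800 × 142.04 = 1108 g

1110 g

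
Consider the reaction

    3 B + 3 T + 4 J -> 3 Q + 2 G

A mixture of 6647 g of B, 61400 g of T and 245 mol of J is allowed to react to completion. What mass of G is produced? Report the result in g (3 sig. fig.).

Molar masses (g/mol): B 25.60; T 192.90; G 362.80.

n(B) = 6647 / 25.60 = 259.6 mol
n(T) = 61400 / 192.90 = 318.3 mol
n(J) = 245.0 mol
n/ν → B: 86.53, T: 106.1, J: 61.25; J is limiting.
n(G) = (2/4) × 245.0 = 122.5 mol
mass = 122.5 × 362.80 = 44440 g

44400 g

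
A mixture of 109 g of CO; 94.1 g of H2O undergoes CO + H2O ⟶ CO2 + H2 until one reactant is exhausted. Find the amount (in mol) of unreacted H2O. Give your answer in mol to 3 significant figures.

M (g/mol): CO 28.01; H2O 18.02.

1.33 mol

n(CO) = 109.0 / 28.01 = 3.891 mol
n(H2O) = 94.10 / 18.02 = 5.222 mol
n/ν for CO = 3.891/1 = 3.891
n/ν for H2O = 5.222/1 = 5.222
Smallest n/ν is CO → limiting reagent.
H2O consumed = (1/1) × 3.891 = 3.891 mol
H2O remaining = 5.222 − 3.891 = 1.331 mol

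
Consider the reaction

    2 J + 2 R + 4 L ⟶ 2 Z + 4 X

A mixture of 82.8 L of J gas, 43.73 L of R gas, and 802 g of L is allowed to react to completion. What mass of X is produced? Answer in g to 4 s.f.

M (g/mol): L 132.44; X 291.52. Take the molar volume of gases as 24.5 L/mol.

n(J) = 82.80 / 24.5 = 3.380 mol
n(R) = 43.73 / 24.5 = 1.785 mol
n(L) = 802.0 / 132.44 = 6.056 mol
n/ν for J = 3.380/2 = 1.690
n/ν for R = 1.785/2 = 0.8925
n/ν for L = 6.056/4 = 1.514
Smallest n/ν is R → limiting reagent.
n(X) = (4/2) × 1.785 = 3.570 mol
mass = 3.570 × 291.52 = 1041 g

1041 g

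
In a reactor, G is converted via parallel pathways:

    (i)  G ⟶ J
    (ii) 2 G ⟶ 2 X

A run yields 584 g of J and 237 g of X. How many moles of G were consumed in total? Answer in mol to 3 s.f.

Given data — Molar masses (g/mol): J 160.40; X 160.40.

5.12 mol

n(J) = 584 / 160.40 = 3.641 mol
n(X) = 237 / 160.40 = 1.478 mol
n(G) via (i) = (1/1)×3.641 = 3.641 mol
n(G) via (ii) = (2/2)×1.478 = 1.478 mol
total n(G) = 3.641 + 1.478 = 5.119 mol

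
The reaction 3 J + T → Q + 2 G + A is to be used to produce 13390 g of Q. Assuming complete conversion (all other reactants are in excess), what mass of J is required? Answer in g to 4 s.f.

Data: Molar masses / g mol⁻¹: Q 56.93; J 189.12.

n(Q) = 13390 / 56.93 = 235.2 mol
n(J) = (3/1) × 235.2 = 705.6 mol
mass = 705.6 × 189.12 = 133400 g

133400 g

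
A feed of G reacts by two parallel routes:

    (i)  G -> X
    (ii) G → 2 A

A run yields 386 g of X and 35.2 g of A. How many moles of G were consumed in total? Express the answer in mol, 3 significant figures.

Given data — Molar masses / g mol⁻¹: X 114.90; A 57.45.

3.67 mol

n(X) = 386 / 114.90 = 3.359 mol
n(A) = 35.2 / 57.45 = 0.6127 mol
n(G) via (i) = (1/1)×3.359 = 3.359 mol
n(G) via (ii) = (1/2)×0.6127 = 0.3064 mol
total n(G) = 3.359 + 0.3064 = 3.665 mol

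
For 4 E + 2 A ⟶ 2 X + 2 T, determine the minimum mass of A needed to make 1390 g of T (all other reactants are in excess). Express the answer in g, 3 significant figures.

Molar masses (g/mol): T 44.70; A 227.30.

n(T) = 1390 / 44.70 = 31.10 mol
n(A) = (2/2) × 31.10 = 31.10 mol
mass = 31.10 × 227.30 = 7069 g

7070 g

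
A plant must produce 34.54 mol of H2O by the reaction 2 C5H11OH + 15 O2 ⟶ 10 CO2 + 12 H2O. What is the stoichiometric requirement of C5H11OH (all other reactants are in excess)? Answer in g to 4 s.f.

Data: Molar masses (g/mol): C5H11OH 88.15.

507.5 g

n(H2O) = 34.54 mol
n(C5H11OH) = (2/12) × 34.54 = 5.757 mol
mass = 5.757 × 88.15 = 507.5 g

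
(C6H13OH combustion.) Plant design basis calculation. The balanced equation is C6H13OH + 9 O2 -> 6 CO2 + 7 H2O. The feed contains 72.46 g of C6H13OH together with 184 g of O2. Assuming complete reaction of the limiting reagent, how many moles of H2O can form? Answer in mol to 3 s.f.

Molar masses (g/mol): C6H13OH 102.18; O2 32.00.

4.47 mol

n(C6H13OH) = 72.46 / 102.18 = 0.7091 mol
n(O2) = 184.0 / 32.00 = 5.750 mol
n/ν → C6H13OH: 0.7091, O2: 0.6389; O2 is limiting.
n(H2O) = (7/9) × 5.750 = 4.472 mol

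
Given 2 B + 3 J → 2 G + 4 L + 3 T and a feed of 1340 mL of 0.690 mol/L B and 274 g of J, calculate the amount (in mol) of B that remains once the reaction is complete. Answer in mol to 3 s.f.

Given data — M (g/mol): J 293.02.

n(B) = 0.690 × 1340/1000 = 0.9246 mol
n(J) = 274.0 / 293.02 = 0.9351 mol
n/ν → B: 0.4623, J: 0.3117; J is limiting.
B consumed = (2/3) × 0.9351 = 0.6234 mol
B remaining = 0.9246 − 0.6234 = 0.3012 mol

0.301 mol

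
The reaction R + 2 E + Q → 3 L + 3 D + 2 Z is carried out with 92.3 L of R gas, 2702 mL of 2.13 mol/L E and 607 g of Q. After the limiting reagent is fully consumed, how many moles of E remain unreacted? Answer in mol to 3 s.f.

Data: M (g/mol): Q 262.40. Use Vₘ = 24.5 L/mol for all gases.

n(R) = 92.30 / 24.5 = 3.767 mol
n(E) = 2.13 × 2702/1000 = 5.755 mol
n(Q) = 607.0 / 262.40 = 2.313 mol
n/ν for R = 3.767/1 = 3.767
n/ν for E = 5.755/2 = 2.878
n/ν for Q = 2.313/1 = 2.313
Smallest n/ν is Q → limiting reagent.
E consumed = (2/1) × 2.313 = 4.626 mol
E remaining = 5.755 − 4.626 = 1.129 mol

1.13 mol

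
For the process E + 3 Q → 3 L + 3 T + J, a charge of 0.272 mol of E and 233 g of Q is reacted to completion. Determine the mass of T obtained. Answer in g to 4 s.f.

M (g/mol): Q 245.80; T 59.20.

48.31 g

n(E) = 0.2720 mol
n(Q) = 233.0 / 245.80 = 0.9479 mol
n/ν → E: 0.2720, Q: 0.3160; E is limiting.
n(T) = (3/1) × 0.2720 = 0.8160 mol
mass = 0.8160 × 59.20 = 48.31 g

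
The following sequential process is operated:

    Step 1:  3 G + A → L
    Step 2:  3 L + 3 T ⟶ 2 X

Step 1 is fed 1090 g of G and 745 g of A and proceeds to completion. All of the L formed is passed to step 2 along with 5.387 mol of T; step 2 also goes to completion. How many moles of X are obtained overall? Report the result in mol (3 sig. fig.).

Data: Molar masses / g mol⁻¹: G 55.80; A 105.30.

3.59 mol

Step 1:
n(G) = 1090 / 55.80 = 19.53 mol
n(A) = 745.0 / 105.30 = 7.075 mol
n/ν for G = 19.53/3 = 6.510
n/ν for A = 7.075/1 = 7.075
Smallest n/ν is G → limiting reagent.
n(L) produced = (1/3) × 19.53 = 6.510 mol
Step 2:
n(L) available = 6.510 mol
n(T) = 5.387 mol
n/ν for L = 6.510/3 = 2.170
n/ν for T = 5.387/3 = 1.796
Smallest n/ν is T → limiting reagent.
n(X) = (2/3) × 5.387 = 3.591 mol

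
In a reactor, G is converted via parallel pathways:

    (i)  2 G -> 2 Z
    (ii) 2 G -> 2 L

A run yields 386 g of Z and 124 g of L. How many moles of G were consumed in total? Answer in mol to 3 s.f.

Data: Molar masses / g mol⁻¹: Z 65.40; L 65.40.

n(Z) = 386 / 65.40 = 5.902 mol
n(L) = 124 / 65.40 = 1.896 mol
n(G) via (i) = (2/2)×5.902 = 5.902 mol
n(G) via (ii) = (2/2)×1.896 = 1.896 mol
total n(G) = 5.902 + 1.896 = 7.798 mol

7.80 mol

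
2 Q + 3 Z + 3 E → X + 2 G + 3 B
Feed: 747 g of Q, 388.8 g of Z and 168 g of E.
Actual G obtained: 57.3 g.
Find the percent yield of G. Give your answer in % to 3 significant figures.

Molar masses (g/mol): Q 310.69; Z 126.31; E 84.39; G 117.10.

36.9 %

n(Q) = 747.0 / 310.69 = 2.404 mol
n(Z) = 388.8 / 126.31 = 3.078 mol
n(E) = 168.0 / 84.39 = 1.991 mol
n/ν for Q = 2.404/2 = 1.202
n/ν for Z = 3.078/3 = 1.026
n/ν for E = 1.991/3 = 0.6637
Smallest n/ν is E → limiting reagent.
theoretical n(G) = (2/3) × 1.991 = 1.327 mol → 155.4 g
% yield = 57.3 / 155.4 × 100 = 36.87 %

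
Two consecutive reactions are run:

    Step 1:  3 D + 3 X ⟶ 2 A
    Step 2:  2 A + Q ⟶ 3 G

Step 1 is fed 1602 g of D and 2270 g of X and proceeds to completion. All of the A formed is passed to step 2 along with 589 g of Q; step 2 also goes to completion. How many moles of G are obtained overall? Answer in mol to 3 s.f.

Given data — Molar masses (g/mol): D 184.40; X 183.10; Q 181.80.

8.69 mol

Step 1:
n(D) = 1602 / 184.40 = 8.688 mol
n(X) = 2270 / 183.10 = 12.40 mol
n/ν for D = 8.688/3 = 2.896
n/ν for X = 12.40/3 = 4.133
Smallest n/ν is D → limiting reagent.
n(A) produced = (2/3) × 8.688 = 5.792 mol
Step 2:
n(A) available = 5.792 mol
n(Q) = 589.0 / 181.80 = 3.240 mol
n/ν for A = 5.792/2 = 2.896
n/ν for Q = 3.240/1 = 3.240
Smallest n/ν is A → limiting reagent.
n(G) = (3/2) × 5.792 = 8.688 mol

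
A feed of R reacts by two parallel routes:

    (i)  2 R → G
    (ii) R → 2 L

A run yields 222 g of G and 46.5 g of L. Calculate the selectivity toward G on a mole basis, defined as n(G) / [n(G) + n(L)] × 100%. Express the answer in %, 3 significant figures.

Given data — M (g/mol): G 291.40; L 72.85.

n(G) = 222 / 291.40 = 0.7618 mol
n(L) = 46.5 / 72.85 = 0.6383 mol
selectivity = 0.7618/(0.7618+0.6383) × 100 = 54.41 %

54.4 %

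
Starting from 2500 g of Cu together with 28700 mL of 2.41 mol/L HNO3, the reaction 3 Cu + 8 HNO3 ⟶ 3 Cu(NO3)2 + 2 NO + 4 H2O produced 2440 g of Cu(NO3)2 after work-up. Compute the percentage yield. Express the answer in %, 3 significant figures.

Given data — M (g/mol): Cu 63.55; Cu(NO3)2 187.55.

n(Cu) = 2500 / 63.55 = 39.34 mol
n(HNO3) = 2.41 × 28700/1000 = 69.17 mol
n/ν for Cu = 39.34/3 = 13.11
n/ν for HNO3 = 69.17/8 = 8.646
Smallest n/ν is HNO3 → limiting reagent.
theoretical n(Cu(NO3)2) = (3/8) × 69.17 = 25.94 mol → 4865 g
% yield = 2440 / 4865 × 100 = 50.15 %

50.2 %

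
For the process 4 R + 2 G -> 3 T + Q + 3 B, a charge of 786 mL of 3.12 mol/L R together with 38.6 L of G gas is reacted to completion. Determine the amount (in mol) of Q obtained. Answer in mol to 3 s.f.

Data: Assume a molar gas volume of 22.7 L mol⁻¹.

n(R) = 3.12 × 786.0/1000 = 2.452 mol
n(G) = 38.60 / 22.7 = 1.700 mol
n/ν → R: 0.6130, G: 0.8500; R is limiting.
n(Q) = (1/4) × 2.452 = 0.6130 mol

0.613 mol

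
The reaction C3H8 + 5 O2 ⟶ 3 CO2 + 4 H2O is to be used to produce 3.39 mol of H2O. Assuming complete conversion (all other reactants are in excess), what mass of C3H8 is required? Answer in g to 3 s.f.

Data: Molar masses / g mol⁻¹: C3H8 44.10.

37.4 g

n(H2O) = 3.390 mol
n(C3H8) = (1/4) × 3.390 = 0.8475 mol
mass = 0.8475 × 44.10 = 37.37 g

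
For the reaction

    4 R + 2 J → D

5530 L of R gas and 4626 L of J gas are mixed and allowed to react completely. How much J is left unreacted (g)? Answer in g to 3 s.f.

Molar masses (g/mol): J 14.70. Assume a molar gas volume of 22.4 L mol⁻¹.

1220 g

n(R) = 5530 / 22.4 = 246.9 mol
n(J) = 4626 / 22.4 = 206.5 mol
n/ν for R = 246.9/4 = 61.73
n/ν for J = 206.5/2 = 103.3
Smallest n/ν is R → limiting reagent.
J consumed = (2/4) × 246.9 = 123.5 mol
J remaining = 206.5 − 123.5 = 83.00 mol
mass = 83.00 × 14.70 = 1220 g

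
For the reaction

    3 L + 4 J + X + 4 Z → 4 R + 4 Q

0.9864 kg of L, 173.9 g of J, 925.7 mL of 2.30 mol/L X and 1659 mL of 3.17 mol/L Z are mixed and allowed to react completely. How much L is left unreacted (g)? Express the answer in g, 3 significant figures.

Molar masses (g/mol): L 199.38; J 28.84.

200 g

n(L) = 0.9864×1000 / 199.38 = 4.947 mol
n(J) = 173.9 / 28.84 = 6.030 mol
n(X) = 2.30 × 925.7/1000 = 2.129 mol
n(Z) = 3.17 × 1659/1000 = 5.259 mol
n/ν for L = 4.947/3 = 1.649
n/ν for J = 6.030/4 = 1.508
n/ν for X = 2.129/1 = 2.129
n/ν for Z = 5.259/4 = 1.315
Smallest n/ν is Z → limiting reagent.
L consumed = (3/4) × 5.259 = 3.944 mol
L remaining = 4.947 − 3.944 = 1.003 mol
mass = 1.003 × 199.38 = 200.0 g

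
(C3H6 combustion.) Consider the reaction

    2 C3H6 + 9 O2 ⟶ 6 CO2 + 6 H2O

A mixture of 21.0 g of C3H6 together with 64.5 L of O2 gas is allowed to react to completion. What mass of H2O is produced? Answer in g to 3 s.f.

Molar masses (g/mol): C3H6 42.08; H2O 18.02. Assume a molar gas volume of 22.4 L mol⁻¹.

27.0 g

n(C3H6) = 21.00 / 42.08 = 0.4990 mol
n(O2) = 64.50 / 22.4 = 2.879 mol
n/ν → C3H6: 0.2495, O2: 0.3199; C3H6 is limiting.
n(H2O) = (6/2) × 0.4990 = 1.497 mol
mass = 1.497 × 18.02 = 26.98 g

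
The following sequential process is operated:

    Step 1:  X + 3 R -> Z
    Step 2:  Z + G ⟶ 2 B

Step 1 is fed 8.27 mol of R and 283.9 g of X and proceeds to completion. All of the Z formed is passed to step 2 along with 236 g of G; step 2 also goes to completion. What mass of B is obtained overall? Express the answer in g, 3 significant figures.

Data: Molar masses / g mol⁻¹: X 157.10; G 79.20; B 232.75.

Step 1:
n(R) = 8.270 mol
n(X) = 283.9 / 157.10 = 1.807 mol
n/ν for R = 8.270/3 = 2.757
n/ν for X = 1.807/1 = 1.807
Smallest n/ν is X → limiting reagent.
n(Z) produced = (1/1) × 1.807 = 1.807 mol
Step 2:
n(Z) available = 1.807 mol
n(G) = 236.0 / 79.20 = 2.980 mol
n/ν for Z = 1.807/1 = 1.807
n/ν for G = 2.980/1 = 2.980
Smallest n/ν is Z → limiting reagent.
n(B) = (2/1) × 1.807 = 3.614 mol
mass = 3.614 × 232.75 = 841.2 g

841 g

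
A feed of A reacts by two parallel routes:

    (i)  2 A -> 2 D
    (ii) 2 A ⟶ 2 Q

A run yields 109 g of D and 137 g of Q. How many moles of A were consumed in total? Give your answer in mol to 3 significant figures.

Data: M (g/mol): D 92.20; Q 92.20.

n(D) = 109 / 92.20 = 1.182 mol
n(Q) = 137 / 92.20 = 1.486 mol
n(A) via (i) = (2/2)×1.182 = 1.182 mol
n(A) via (ii) = (2/2)×1.486 = 1.486 mol
total n(A) = 1.182 + 1.486 = 2.668 mol

2.67 mol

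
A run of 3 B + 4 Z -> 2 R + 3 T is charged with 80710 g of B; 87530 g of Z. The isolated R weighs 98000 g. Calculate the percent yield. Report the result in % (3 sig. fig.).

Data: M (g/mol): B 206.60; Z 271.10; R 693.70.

87.5 %

n(B) = 80710 / 206.60 = 390.7 mol
n(Z) = 87530 / 271.10 = 322.9 mol
n/ν → B: 130.2, Z: 80.73; Z is limiting.
theoretical n(R) = (2/4) × 322.9 = 161.5 mol → 112000 g
% yield = 98000 / 112000 × 100 = 87.50 %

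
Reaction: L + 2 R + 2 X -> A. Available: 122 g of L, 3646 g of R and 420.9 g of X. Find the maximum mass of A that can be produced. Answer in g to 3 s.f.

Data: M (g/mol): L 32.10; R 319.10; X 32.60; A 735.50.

2800 g

n(L) = 122.0 / 32.10 = 3.801 mol
n(R) = 3646 / 319.10 = 11.43 mol
n(X) = 420.9 / 32.60 = 12.91 mol
n/ν for L = 3.801/1 = 3.801
n/ν for R = 11.43/2 = 5.715
n/ν for X = 12.91/2 = 6.455
Smallest n/ν is L → limiting reagent.
n(A) = (1/1) × 3.801 = 3.801 mol
mass = 3.801 × 735.50 = 2796 g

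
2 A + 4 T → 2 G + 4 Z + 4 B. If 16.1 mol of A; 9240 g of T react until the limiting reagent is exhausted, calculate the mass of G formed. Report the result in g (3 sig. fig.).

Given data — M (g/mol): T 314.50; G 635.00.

n(A) = 16.10 mol
n(T) = 9240 / 314.50 = 29.38 mol
n/ν → A: 8.050, T: 7.345; T is limiting.
n(G) = (2/4) × 29.38 = 14.69 mol
mass = 14.69 × 635.00 = 9328 g

9330 g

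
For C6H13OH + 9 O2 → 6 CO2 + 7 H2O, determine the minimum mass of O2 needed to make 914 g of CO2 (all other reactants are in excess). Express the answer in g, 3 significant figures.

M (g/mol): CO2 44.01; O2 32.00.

997 g

n(CO2) = 914 / 44.01 = 20.77 mol
n(O2) = (9/6) × 20.77 = 31.16 mol
mass = 31.16 × 32.00 = 997.1 g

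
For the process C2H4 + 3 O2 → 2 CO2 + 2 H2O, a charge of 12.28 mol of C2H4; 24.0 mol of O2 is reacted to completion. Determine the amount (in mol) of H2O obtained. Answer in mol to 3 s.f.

n(C2H4) = 12.28 mol
n(O2) = 24.00 mol
n/ν for C2H4 = 12.28/1 = 12.28
n/ν for O2 = 24.00/3 = 8.000
Smallest n/ν is O2 → limiting reagent.
n(H2O) = (2/3) × 24.00 = 16.00 mol

16.0 mol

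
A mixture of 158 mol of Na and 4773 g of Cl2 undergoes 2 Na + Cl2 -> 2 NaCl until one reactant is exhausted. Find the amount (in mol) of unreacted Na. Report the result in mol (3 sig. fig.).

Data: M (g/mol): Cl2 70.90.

23.4 mol

n(Na) = 158.0 mol
n(Cl2) = 4773 / 70.90 = 67.32 mol
n/ν for Na = 158.0/2 = 79.00
n/ν for Cl2 = 67.32/1 = 67.32
Smallest n/ν is Cl2 → limiting reagent.
Na consumed = (2/1) × 67.32 = 134.6 mol
Na remaining = 158.0 − 134.6 = 23.40 mol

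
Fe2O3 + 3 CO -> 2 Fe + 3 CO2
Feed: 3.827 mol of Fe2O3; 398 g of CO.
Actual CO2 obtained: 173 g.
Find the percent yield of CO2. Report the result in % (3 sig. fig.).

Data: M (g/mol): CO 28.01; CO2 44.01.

n(Fe2O3) = 3.827 mol
n(CO) = 398.0 / 28.01 = 14.21 mol
n/ν for Fe2O3 = 3.827/1 = 3.827
n/ν for CO = 14.21/3 = 4.737
Smallest n/ν is Fe2O3 → limiting reagent.
theoretical n(CO2) = (3/1) × 3.827 = 11.48 mol → 505.2 g
% yield = 173 / 505.2 × 100 = 34.24 %

34.2 %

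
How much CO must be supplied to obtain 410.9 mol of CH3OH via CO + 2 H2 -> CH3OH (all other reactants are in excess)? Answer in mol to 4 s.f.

n(CH3OH) = 410.9 mol
n(CO) = (1/1) × 410.9 = 410.9 mol

410.9 mol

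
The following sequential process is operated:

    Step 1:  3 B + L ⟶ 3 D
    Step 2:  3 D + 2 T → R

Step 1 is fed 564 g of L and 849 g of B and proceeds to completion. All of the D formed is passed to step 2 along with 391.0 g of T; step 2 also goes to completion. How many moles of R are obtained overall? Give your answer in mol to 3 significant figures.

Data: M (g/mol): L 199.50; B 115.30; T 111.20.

1.76 mol

Step 1:
n(L) = 564.0 / 199.50 = 2.827 mol
n(B) = 849.0 / 115.30 = 7.363 mol
n/ν for L = 2.827/1 = 2.827
n/ν for B = 7.363/3 = 2.454
Smallest n/ν is B → limiting reagent.
n(D) produced = (3/3) × 7.363 = 7.363 mol
Step 2:
n(D) available = 7.363 mol
n(T) = 391.0 / 111.20 = 3.516 mol
n/ν for D = 7.363/3 = 2.454
n/ν for T = 3.516/2 = 1.758
Smallest n/ν is T → limiting reagent.
n(R) = (1/2) × 3.516 = 1.758 mol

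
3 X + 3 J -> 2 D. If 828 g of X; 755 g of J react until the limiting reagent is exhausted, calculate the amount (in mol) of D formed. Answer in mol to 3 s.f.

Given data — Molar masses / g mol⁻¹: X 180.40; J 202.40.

2.49 mol

n(X) = 828.0 / 180.40 = 4.590 mol
n(J) = 755.0 / 202.40 = 3.730 mol
n/ν for X = 4.590/3 = 1.530
n/ν for J = 3.730/3 = 1.243
Smallest n/ν is J → limiting reagent.
n(D) = (2/3) × 3.730 = 2.487 mol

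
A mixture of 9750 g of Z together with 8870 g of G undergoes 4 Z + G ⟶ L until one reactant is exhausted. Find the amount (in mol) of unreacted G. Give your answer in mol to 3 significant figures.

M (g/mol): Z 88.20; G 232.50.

n(Z) = 9750 / 88.20 = 110.5 mol
n(G) = 8870 / 232.50 = 38.15 mol
n/ν → Z: 27.63, G: 38.15; Z is limiting.
G consumed = (1/4) × 110.5 = 27.63 mol
G remaining = 38.15 − 27.63 = 10.52 mol

10.5 mol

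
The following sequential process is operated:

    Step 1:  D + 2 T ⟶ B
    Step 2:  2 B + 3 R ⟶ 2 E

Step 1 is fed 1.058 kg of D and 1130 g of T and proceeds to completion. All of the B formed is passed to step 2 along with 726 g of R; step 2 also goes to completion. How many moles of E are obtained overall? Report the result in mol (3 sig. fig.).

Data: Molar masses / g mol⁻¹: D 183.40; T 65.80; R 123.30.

3.93 mol

Step 1:
n(D) = 1.058×1000 / 183.40 = 5.769 mol
n(T) = 1130 / 65.80 = 17.17 mol
n/ν → D: 5.769, T: 8.585; D is limiting.
n(B) produced = (1/1) × 5.769 = 5.769 mol
Step 2:
n(B) available = 5.769 mol
n(R) = 726.0 / 123.30 = 5.888 mol
n/ν → B: 2.885, R: 1.963; R is limiting.
n(E) = (2/3) × 5.888 = 3.925 mol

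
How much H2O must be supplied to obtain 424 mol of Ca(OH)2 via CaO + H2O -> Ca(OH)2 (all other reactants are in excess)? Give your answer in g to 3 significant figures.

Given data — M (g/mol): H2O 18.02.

7640 g

n(Ca(OH)2) = 424.0 mol
n(H2O) = (1/1) × 424.0 = 424.0 mol
mass = 424.0 × 18.02 = 7640 g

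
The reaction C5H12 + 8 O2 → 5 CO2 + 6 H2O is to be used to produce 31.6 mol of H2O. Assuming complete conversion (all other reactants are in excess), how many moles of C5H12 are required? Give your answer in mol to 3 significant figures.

n(H2O) = 31.60 mol
n(C5H12) = (1/6) × 31.60 = 5.267 mol

5.27 mol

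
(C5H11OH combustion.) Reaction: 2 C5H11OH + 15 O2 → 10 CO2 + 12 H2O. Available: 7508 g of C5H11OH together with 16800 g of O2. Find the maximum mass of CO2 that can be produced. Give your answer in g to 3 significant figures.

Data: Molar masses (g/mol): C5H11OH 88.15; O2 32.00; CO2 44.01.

n(C5H11OH) = 7508 / 88.15 = 85.17 mol
n(O2) = 16800 / 32.00 = 525.0 mol
n/ν → C5H11OH: 42.59, O2: 35.00; O2 is limiting.
n(CO2) = (10/15) × 525.0 = 350.0 mol
mass = 350.0 × 44.01 = 15400 g

15400 g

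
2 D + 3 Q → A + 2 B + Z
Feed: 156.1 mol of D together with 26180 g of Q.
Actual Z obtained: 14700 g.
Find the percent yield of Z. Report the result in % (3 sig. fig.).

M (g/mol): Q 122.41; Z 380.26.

54.2 %

n(D) = 156.1 mol
n(Q) = 26180 / 122.41 = 213.9 mol
n/ν for D = 156.1/2 = 78.05
n/ν for Q = 213.9/3 = 71.30
Smallest n/ν is Q → limiting reagent.
theoretical n(Z) = (1/3) × 213.9 = 71.30 mol → 27110 g
% yield = 14700 / 27110 × 100 = 54.22 %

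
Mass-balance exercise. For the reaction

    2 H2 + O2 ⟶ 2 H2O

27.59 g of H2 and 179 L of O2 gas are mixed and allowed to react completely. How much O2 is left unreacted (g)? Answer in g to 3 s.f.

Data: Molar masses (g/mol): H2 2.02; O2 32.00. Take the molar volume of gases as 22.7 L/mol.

n(H2) = 27.59 / 2.02 = 13.66 mol
n(O2) = 179.0 / 22.7 = 7.885 mol
n/ν for H2 = 13.66/2 = 6.830
n/ν for O2 = 7.885/1 = 7.885
Smallest n/ν is H2 → limiting reagent.
O2 consumed = (1/2) × 13.66 = 6.830 mol
O2 remaining = 7.885 − 6.830 = 1.055 mol
mass = 1.055 × 32.00 = 33.76 g

33.8 g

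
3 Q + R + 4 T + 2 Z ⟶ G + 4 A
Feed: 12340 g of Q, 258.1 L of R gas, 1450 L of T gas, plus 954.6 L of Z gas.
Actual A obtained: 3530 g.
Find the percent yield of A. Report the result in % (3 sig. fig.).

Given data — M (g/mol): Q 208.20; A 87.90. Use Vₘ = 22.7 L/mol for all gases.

88.3 %

n(Q) = 12340 / 208.20 = 59.27 mol
n(R) = 258.1 / 22.7 = 11.37 mol
n(T) = 1450 / 22.7 = 63.88 mol
n(Z) = 954.6 / 22.7 = 42.05 mol
n/ν → Q: 19.76, R: 11.37, T: 15.97, Z: 21.03; R is limiting.
theoretical n(A) = (4/1) × 11.37 = 45.48 mol → 3998 g
% yield = 3530 / 3998 × 100 = 88.29 %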